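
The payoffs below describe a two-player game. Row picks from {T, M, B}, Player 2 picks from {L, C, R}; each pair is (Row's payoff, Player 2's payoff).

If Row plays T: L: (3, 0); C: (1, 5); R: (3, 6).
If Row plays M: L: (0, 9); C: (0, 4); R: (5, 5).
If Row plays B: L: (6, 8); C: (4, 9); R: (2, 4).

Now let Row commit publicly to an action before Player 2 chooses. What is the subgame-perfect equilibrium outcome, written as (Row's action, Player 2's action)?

Backward induction with Row moving first.
- T: BR = R, leader payoff 3.
- M: BR = L, leader payoff 0.
- B: BR = C, leader payoff 4.
Among 3, 0, 4, the best is 4 at B. Subgame-perfect outcome: (B, C) with payoffs (4, 9).

(B, C)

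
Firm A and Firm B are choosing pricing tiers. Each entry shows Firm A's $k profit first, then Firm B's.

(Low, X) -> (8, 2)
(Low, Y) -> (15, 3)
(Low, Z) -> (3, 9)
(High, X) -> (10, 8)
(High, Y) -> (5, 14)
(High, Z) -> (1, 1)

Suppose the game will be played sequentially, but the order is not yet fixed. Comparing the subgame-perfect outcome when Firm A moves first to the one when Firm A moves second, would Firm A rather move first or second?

If Firm A leads: Firm B's best replies are Low→Z, High→Y; Firm A's induced payoffs 3, 5; outcome (High, Y), payoffs (5, 14).
If Firm B leads: Firm A's best replies are X→High, Y→Low, Z→Low; Firm B's induced payoffs 8, 3, 9; outcome (Low, Z), payoffs (3, 9).
Firm A gets 5 moving first and 3 moving second, so Firm A prefers to move first.

first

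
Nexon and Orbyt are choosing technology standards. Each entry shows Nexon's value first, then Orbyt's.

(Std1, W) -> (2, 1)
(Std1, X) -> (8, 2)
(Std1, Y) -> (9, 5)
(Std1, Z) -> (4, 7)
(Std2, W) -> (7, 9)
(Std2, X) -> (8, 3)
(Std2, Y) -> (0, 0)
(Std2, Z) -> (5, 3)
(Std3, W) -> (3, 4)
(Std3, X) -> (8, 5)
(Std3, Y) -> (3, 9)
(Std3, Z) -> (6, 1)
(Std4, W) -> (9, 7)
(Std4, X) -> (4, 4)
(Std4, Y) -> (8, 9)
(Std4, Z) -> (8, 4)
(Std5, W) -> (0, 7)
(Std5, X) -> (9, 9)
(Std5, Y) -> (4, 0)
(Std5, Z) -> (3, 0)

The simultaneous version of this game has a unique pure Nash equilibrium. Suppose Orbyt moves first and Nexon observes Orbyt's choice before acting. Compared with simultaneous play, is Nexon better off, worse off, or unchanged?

unchanged

Solve by backward induction (Orbyt leads).
- W: BR = Std4, leader payoff 7.
- X: BR = Std5, leader payoff 9.
- Y: BR = Std1, leader payoff 5.
- Z: BR = Std4, leader payoff 4.
Maximizing over 7, 9, 5, 4, Orbyt chooses X. Subgame-perfect outcome: (Std5, X) with payoffs (9, 9).
Under simultaneous play:
Nexon's best replies: W→Std4; X→Std5; Y→Std1; Z→Std4.
Orbyt's best replies: Std1→Z; Std2→W; Std3→Y; Std4→Y; Std5→X.
Only (Std5, X) has each player best-responding; Nash payoffs (9, 9).
Nexon earns 9 sequentially versus 9 at the Nash outcome: unchanged.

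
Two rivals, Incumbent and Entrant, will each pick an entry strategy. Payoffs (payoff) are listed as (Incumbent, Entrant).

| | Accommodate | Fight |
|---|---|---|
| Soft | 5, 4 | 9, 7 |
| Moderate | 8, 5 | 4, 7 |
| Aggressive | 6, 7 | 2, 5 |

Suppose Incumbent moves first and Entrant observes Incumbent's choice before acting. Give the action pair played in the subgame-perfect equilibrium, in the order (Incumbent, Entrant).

Solve by backward induction (Incumbent leads).
- Soft: BR = Fight, leader payoff 9.
- Moderate: BR = Fight, leader payoff 4.
- Aggressive: BR = Accommodate, leader payoff 6.
Among 9, 4, 6, the best is 9 at Soft. Subgame-perfect outcome: (Soft, Fight) with payoffs (9, 7).

(Soft, Fight)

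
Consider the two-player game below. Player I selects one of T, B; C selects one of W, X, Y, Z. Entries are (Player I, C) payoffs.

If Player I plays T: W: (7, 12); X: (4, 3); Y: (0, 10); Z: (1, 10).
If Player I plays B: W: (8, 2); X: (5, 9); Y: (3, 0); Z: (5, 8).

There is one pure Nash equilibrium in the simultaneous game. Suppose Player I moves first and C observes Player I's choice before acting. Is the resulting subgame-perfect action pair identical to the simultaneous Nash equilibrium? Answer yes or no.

no

C best-responds to each possible Player I move:
- T: C compares 12, 3, 10, 10 and picks W; Player I would get 7.
- B: C compares 2, 9, 0, 8 and picks X; Player I would get 5.
Maximizing over 7, 5, Player I chooses T. Subgame-perfect outcome: (T, W) with payoffs (7, 12).
Now find the simultaneous Nash equilibrium.
Player I's best replies: W→B; X→B; Y→B; Z→B.
C's best replies: T→W; B→X.
Only (B, X) has each player best-responding; Nash payoffs (5, 9).
Sequential outcome (T, W) differs from the Nash profile (B, X).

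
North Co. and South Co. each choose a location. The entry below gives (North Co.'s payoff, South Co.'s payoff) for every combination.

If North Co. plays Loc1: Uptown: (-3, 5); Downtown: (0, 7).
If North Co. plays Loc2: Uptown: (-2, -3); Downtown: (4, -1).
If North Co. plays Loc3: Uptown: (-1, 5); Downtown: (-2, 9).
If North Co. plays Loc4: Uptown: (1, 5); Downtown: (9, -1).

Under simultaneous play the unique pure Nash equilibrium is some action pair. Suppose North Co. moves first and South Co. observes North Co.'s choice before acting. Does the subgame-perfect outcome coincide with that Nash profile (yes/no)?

no

Backward induction with North Co. moving first.
- Loc1 → South Co. plays Downtown (best of 5, 7); North Co. gets 0.
- Loc2 → South Co. plays Downtown (best of -3, -1); North Co. gets 4.
- Loc3 → South Co. plays Downtown (best of 5, 9); North Co. gets -2.
- Loc4 → South Co. plays Uptown (best of 5, -1); North Co. gets 1.
North Co.'s induced payoffs are 0, 4, -2, 1, so North Co. commits to Loc2. Subgame-perfect outcome: (Loc2, Downtown) with payoffs (4, -1).
Now find the simultaneous Nash equilibrium.
North Co.'s best replies: Uptown→Loc4; Downtown→Loc4.
South Co.'s best replies: Loc1→Downtown; Loc2→Downtown; Loc3→Downtown; Loc4→Uptown.
Only (Loc4, Uptown) has each player best-responding; Nash payoffs (1, 5).
Sequential outcome (Loc2, Downtown) differs from the Nash profile (Loc4, Uptown).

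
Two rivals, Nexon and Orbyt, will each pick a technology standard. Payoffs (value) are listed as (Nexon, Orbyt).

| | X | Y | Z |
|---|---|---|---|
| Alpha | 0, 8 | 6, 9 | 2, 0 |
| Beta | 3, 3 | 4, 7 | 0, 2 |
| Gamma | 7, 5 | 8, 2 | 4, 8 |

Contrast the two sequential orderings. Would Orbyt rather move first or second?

If Nexon leads: Orbyt's best replies are Alpha→Y, Beta→Y, Gamma→Z; Nexon's induced payoffs 6, 4, 4; outcome (Alpha, Y), payoffs (6, 9).
If Orbyt leads: Nexon's best replies are X→Gamma, Y→Gamma, Z→Gamma; Orbyt's induced payoffs 5, 2, 8; outcome (Gamma, Z), payoffs (4, 8).
Orbyt gets 8 moving first and 9 moving second, so Orbyt prefers to move second.

second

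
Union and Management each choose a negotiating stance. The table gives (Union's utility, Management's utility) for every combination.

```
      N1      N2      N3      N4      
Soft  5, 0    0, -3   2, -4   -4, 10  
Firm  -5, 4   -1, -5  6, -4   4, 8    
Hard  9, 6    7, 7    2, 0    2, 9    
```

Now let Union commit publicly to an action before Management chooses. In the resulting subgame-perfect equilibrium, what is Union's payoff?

Management best-responds to each possible Union move:
- Soft: Management compares 0, -3, -4, 10 and picks N4; Union would get -4.
- Firm: Management compares 4, -5, -4, 8 and picks N4; Union would get 4.
- Hard: Management compares 6, 7, 0, 9 and picks N4; Union would get 2.
Union's induced payoffs are -4, 4, 2, so Union commits to Firm. Subgame-perfect outcome: (Firm, N4) with payoffs (4, 8).

4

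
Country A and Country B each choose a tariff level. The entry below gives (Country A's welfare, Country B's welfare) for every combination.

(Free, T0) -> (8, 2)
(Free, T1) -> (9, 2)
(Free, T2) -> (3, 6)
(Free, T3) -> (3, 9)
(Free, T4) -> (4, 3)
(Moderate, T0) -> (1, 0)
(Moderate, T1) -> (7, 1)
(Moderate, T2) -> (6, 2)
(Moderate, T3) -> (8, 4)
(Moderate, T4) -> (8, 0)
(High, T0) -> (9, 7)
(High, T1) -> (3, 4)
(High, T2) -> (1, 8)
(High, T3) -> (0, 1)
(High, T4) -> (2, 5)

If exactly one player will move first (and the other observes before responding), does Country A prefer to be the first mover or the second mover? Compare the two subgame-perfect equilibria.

second

If Country A leads: Country B's best replies are Free→T3, Moderate→T3, High→T2; Country A's induced payoffs 3, 8, 1; outcome (Moderate, T3), payoffs (8, 4).
If Country B leads: Country A's best replies are T0→High, T1→Free, T2→Moderate, T3→Moderate, T4→Moderate; Country B's induced payoffs 7, 2, 2, 4, 0; outcome (High, T0), payoffs (9, 7).
Country A gets 8 moving first and 9 moving second, so Country A prefers to move second.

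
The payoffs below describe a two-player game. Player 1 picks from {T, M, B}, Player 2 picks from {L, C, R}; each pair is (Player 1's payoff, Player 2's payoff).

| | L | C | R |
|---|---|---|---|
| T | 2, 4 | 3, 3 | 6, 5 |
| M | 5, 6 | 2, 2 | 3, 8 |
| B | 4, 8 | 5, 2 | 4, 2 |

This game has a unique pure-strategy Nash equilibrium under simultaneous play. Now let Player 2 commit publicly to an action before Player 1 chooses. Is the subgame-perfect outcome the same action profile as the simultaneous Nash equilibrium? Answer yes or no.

Solve by backward induction (Player 2 leads).
- L: Player 1 compares 2, 5, 4 and picks M; Player 2 would get 6.
- C: Player 1 compares 3, 2, 5 and picks B; Player 2 would get 2.
- R: Player 1 compares 6, 3, 4 and picks T; Player 2 would get 5.
Maximizing over 6, 2, 5, Player 2 chooses L. Subgame-perfect outcome: (M, L) with payoffs (5, 6).
Now find the simultaneous Nash equilibrium.
Player 1's best replies: L→M; C→B; R→T.
Player 2's best replies: T→R; M→R; B→L.
Only (T, R) has each player best-responding; Nash payoffs (6, 5).
Sequential outcome (M, L) differs from the Nash profile (T, R).

no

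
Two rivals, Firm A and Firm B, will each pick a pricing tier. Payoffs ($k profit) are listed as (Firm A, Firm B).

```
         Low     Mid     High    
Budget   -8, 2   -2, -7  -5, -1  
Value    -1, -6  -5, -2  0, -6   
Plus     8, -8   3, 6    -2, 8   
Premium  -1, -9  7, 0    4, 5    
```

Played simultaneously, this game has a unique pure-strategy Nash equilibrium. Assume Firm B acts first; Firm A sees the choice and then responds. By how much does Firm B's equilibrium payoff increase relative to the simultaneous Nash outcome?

Work backward from Firm A's decision.
- Low → Firm A plays Plus (best of -8, -1, 8, -1); Firm B gets -8.
- Mid → Firm A plays Premium (best of -2, -5, 3, 7); Firm B gets 0.
- High → Firm A plays Premium (best of -5, 0, -2, 4); Firm B gets 5.
Among -8, 0, 5, the best is 5 at High. Subgame-perfect outcome: (Premium, High) with payoffs (4, 5).
Now find the simultaneous Nash equilibrium.
Firm A's best replies: Low→Plus; Mid→Premium; High→Premium.
Firm B's best replies: Budget→Low; Value→Mid; Plus→High; Premium→High.
Only (Premium, High) has each player best-responding; Nash payoffs (4, 5).
Firm B's commitment gain: 5 − 5 = 0.

0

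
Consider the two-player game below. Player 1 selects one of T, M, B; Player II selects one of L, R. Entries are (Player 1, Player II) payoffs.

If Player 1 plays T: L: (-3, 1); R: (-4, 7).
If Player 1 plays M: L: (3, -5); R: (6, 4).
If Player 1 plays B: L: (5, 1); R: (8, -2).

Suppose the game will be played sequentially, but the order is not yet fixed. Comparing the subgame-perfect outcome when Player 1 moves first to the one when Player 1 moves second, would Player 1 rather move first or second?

first

If Player 1 leads: Player II's best replies are T→R, M→R, B→L; Player 1's induced payoffs -4, 6, 5; outcome (M, R), payoffs (6, 4).
If Player II leads: Player 1's best replies are L→B, R→B; Player II's induced payoffs 1, -2; outcome (B, L), payoffs (5, 1).
Player 1 gets 6 moving first and 5 moving second, so Player 1 prefers to move first.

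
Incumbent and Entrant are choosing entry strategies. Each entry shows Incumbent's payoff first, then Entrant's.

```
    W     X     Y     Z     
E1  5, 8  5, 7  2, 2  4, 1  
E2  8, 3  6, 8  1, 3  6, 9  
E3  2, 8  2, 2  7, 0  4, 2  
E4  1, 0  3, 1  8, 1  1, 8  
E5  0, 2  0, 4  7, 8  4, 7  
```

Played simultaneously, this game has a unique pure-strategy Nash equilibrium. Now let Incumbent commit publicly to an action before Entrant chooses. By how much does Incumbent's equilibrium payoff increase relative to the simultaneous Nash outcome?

Backward induction with Incumbent moving first.
- E1: Entrant compares 8, 7, 2, 1 and picks W; Incumbent would get 5.
- E2: Entrant compares 3, 8, 3, 9 and picks Z; Incumbent would get 6.
- E3: Entrant compares 8, 2, 0, 2 and picks W; Incumbent would get 2.
- E4: Entrant compares 0, 1, 1, 8 and picks Z; Incumbent would get 1.
- E5: Entrant compares 2, 4, 8, 7 and picks Y; Incumbent would get 7.
Among 5, 6, 2, 1, 7, the best is 7 at E5. Subgame-perfect outcome: (E5, Y) with payoffs (7, 8).
Under simultaneous play:
Incumbent's best replies: W→E2; X→E2; Y→E4; Z→E2.
Entrant's best replies: E1→W; E2→Z; E3→W; E4→Z; E5→Y.
Only (E2, Z) has each player best-responding; Nash payoffs (6, 9).
Incumbent's commitment gain: 7 − 6 = 1.

1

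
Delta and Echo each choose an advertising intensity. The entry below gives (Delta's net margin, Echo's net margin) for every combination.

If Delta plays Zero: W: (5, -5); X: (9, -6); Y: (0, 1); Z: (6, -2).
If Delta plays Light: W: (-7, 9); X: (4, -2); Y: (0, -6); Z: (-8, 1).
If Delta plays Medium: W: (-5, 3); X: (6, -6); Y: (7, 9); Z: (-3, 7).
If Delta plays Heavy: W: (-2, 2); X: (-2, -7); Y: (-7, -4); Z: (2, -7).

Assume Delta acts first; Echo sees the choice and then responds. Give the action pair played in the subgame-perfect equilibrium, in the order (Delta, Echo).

(Medium, Y)

Solve by backward induction (Delta leads).
- Zero: BR = Y, leader payoff 0.
- Light: BR = W, leader payoff -7.
- Medium: BR = Y, leader payoff 7.
- Heavy: BR = W, leader payoff -2.
Maximizing over 0, -7, 7, -2, Delta chooses Medium. Subgame-perfect outcome: (Medium, Y) with payoffs (7, 9).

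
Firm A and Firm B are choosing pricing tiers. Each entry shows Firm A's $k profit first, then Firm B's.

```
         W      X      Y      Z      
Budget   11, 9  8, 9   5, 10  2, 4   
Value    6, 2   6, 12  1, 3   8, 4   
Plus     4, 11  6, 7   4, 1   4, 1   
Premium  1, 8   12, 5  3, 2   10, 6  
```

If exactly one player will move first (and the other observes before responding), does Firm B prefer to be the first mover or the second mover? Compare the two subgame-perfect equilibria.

second

If Firm A leads: Firm B's best replies are Budget→Y, Value→X, Plus→W, Premium→W; Firm A's induced payoffs 5, 6, 4, 1; outcome (Value, X), payoffs (6, 12).
If Firm B leads: Firm A's best replies are W→Budget, X→Premium, Y→Budget, Z→Premium; Firm B's induced payoffs 9, 5, 10, 6; outcome (Budget, Y), payoffs (5, 10).
Firm B gets 10 moving first and 12 moving second, so Firm B prefers to move second.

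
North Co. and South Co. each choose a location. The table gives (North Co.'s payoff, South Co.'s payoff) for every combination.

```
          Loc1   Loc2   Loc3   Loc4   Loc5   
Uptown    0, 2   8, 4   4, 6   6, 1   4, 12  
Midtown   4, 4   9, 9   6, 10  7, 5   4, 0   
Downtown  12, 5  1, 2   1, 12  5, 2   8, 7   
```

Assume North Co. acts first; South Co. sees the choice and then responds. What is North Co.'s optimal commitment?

Midtown

Backward induction with North Co. moving first.
- Uptown: South Co. compares 2, 4, 6, 1, 12 and picks Loc5; North Co. would get 4.
- Midtown: South Co. compares 4, 9, 10, 5, 0 and picks Loc3; North Co. would get 6.
- Downtown: South Co. compares 5, 2, 12, 2, 7 and picks Loc3; North Co. would get 1.
Among 4, 6, 1, the best is 6 at Midtown. Subgame-perfect outcome: (Midtown, Loc3) with payoffs (6, 10).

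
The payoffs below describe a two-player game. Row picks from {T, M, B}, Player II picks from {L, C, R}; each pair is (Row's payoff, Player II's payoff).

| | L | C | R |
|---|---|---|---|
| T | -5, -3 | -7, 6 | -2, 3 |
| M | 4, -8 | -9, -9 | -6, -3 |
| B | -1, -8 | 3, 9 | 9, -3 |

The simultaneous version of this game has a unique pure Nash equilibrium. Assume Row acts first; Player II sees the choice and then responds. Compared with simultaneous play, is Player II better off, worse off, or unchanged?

Work backward from Player II's decision.
- T: Player II compares -3, 6, 3 and picks C; Row would get -7.
- M: Player II compares -8, -9, -3 and picks R; Row would get -6.
- B: Player II compares -8, 9, -3 and picks C; Row would get 3.
Maximizing over -7, -6, 3, Row chooses B. Subgame-perfect outcome: (B, C) with payoffs (3, 9).
Now find the simultaneous Nash equilibrium.
Row's best replies: L→M; C→B; R→B.
Player II's best replies: T→C; M→R; B→C.
The unique mutual best reply is (B, C), giving (3, 9).
Player II earns 9 sequentially versus 9 at the Nash outcome: unchanged.

unchanged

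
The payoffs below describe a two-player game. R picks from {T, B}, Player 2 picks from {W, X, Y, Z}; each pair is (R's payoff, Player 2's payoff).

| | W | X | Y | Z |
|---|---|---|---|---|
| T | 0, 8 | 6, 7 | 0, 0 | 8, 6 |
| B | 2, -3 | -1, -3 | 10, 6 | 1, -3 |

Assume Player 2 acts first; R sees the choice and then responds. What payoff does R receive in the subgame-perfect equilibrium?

Work backward from R's decision.
- W: R compares 0, 2 and picks B; Player 2 would get -3.
- X: R compares 6, -1 and picks T; Player 2 would get 7.
- Y: R compares 0, 10 and picks B; Player 2 would get 6.
- Z: R compares 8, 1 and picks T; Player 2 would get 6.
Among -3, 7, 6, 6, the best is 7 at X. Subgame-perfect outcome: (T, X) with payoffs (6, 7).

6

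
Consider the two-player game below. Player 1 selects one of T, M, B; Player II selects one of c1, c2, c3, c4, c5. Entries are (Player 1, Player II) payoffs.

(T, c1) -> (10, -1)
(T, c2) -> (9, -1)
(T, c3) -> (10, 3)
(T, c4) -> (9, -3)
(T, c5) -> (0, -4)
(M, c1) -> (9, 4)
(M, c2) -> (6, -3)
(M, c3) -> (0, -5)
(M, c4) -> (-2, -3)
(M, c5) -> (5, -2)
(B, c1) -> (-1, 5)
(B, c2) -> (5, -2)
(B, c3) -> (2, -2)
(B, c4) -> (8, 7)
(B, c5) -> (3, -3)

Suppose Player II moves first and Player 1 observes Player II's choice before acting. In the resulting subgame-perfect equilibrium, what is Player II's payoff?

3

Solve by backward induction (Player II leads).
- c1: BR = T, leader payoff -1.
- c2: BR = T, leader payoff -1.
- c3: BR = T, leader payoff 3.
- c4: BR = T, leader payoff -3.
- c5: BR = M, leader payoff -2.
Maximizing over -1, -1, 3, -3, -2, Player II chooses c3. Subgame-perfect outcome: (T, c3) with payoffs (10, 3).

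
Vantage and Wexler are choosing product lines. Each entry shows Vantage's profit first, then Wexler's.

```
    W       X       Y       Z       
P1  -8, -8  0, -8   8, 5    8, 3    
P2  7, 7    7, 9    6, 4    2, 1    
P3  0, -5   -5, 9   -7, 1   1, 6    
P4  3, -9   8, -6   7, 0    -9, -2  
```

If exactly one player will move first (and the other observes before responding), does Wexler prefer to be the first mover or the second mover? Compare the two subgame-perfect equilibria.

first

If Vantage leads: Wexler's best replies are P1→Y, P2→X, P3→X, P4→Y; Vantage's induced payoffs 8, 7, -5, 7; outcome (P1, Y), payoffs (8, 5).
If Wexler leads: Vantage's best replies are W→P2, X→P4, Y→P1, Z→P1; Wexler's induced payoffs 7, -6, 5, 3; outcome (P2, W), payoffs (7, 7).
Wexler gets 7 moving first and 5 moving second, so Wexler prefers to move first.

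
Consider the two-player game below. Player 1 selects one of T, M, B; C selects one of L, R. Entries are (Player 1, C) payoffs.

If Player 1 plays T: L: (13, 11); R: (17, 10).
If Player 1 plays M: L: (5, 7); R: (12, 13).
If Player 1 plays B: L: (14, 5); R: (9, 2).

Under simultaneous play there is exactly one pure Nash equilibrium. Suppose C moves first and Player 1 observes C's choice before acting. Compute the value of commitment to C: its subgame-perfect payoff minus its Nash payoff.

5

Work backward from Player 1's decision.
- L: Player 1 compares 13, 5, 14 and picks B; C would get 5.
- R: Player 1 compares 17, 12, 9 and picks T; C would get 10.
C's induced payoffs are 5, 10, so C commits to R. Subgame-perfect outcome: (T, R) with payoffs (17, 10).
For the simultaneous game, intersect best replies.
Player 1's best replies: L→B; R→T.
C's best replies: T→L; M→R; B→L.
Only (B, L) has each player best-responding; Nash payoffs (14, 5).
C's commitment gain: 10 − 5 = 5.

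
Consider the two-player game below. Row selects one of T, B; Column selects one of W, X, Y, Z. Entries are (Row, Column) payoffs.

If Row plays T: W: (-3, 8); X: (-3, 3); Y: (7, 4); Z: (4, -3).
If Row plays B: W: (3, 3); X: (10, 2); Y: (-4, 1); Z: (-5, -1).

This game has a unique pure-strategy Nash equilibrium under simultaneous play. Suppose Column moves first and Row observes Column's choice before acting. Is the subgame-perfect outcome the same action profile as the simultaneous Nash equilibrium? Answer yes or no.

no

Backward induction with Column moving first.
- W: BR = B, leader payoff 3.
- X: BR = B, leader payoff 2.
- Y: BR = T, leader payoff 4.
- Z: BR = T, leader payoff -3.
Column's induced payoffs are 3, 2, 4, -3, so Column commits to Y. Subgame-perfect outcome: (T, Y) with payoffs (7, 4).
For the simultaneous game, intersect best replies.
Row's best replies: W→B; X→B; Y→T; Z→T.
Column's best replies: T→W; B→W.
Only (B, W) has each player best-responding; Nash payoffs (3, 3).
Sequential outcome (T, Y) differs from the Nash profile (B, W).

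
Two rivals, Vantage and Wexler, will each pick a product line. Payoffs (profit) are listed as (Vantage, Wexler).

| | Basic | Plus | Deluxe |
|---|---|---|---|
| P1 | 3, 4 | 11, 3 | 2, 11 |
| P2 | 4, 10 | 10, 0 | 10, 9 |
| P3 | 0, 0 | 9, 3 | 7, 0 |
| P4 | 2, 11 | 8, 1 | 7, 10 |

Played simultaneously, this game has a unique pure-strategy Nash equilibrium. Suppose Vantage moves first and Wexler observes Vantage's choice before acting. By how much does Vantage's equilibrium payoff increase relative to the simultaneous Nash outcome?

5

Work backward from Wexler's decision.
- P1: BR = Deluxe, leader payoff 2.
- P2: BR = Basic, leader payoff 4.
- P3: BR = Plus, leader payoff 9.
- P4: BR = Basic, leader payoff 2.
Vantage's induced payoffs are 2, 4, 9, 2, so Vantage commits to P3. Subgame-perfect outcome: (P3, Plus) with payoffs (9, 3).
Now find the simultaneous Nash equilibrium.
Vantage's best replies: Basic→P2; Plus→P1; Deluxe→P2.
Wexler's best replies: P1→Deluxe; P2→Basic; P3→Plus; P4→Basic.
Only (P2, Basic) has each player best-responding; Nash payoffs (4, 10).
Vantage's commitment gain: 9 − 4 = 5.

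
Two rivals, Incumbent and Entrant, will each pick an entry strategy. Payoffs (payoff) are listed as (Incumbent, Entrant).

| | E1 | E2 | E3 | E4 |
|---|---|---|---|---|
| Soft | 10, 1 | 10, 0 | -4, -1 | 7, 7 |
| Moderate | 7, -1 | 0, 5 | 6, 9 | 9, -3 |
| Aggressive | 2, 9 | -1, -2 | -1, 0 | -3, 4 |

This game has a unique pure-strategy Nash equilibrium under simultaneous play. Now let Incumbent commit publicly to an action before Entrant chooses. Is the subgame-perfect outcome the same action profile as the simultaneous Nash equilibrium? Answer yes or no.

Solve by backward induction (Incumbent leads).
- Soft: Entrant compares 1, 0, -1, 7 and picks E4; Incumbent would get 7.
- Moderate: Entrant compares -1, 5, 9, -3 and picks E3; Incumbent would get 6.
- Aggressive: Entrant compares 9, -2, 0, 4 and picks E1; Incumbent would get 2.
Incumbent's induced payoffs are 7, 6, 2, so Incumbent commits to Soft. Subgame-perfect outcome: (Soft, E4) with payoffs (7, 7).
Now find the simultaneous Nash equilibrium.
Incumbent's best replies: E1→Soft; E2→Soft; E3→Moderate; E4→Moderate.
Entrant's best replies: Soft→E4; Moderate→E3; Aggressive→E1.
Only (Moderate, E3) has each player best-responding; Nash payoffs (6, 9).
Sequential outcome (Soft, E4) differs from the Nash profile (Moderate, E3).

no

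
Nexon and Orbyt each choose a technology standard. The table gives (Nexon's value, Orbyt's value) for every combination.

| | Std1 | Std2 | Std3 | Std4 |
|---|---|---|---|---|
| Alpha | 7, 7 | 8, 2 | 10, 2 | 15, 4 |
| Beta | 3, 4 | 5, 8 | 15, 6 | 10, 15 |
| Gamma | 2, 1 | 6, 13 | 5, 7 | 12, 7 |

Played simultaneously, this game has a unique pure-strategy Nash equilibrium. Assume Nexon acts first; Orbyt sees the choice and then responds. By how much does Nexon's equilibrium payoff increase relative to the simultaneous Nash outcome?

3

Backward induction with Nexon moving first.
- Alpha → Orbyt plays Std1 (best of 7, 2, 2, 4); Nexon gets 7.
- Beta → Orbyt plays Std4 (best of 4, 8, 6, 15); Nexon gets 10.
- Gamma → Orbyt plays Std2 (best of 1, 13, 7, 7); Nexon gets 6.
Nexon's induced payoffs are 7, 10, 6, so Nexon commits to Beta. Subgame-perfect outcome: (Beta, Std4) with payoffs (10, 15).
For the simultaneous game, intersect best replies.
Nexon's best replies: Std1→Alpha; Std2→Alpha; Std3→Beta; Std4→Alpha.
Orbyt's best replies: Alpha→Std1; Beta→Std4; Gamma→Std2.
The unique mutual best reply is (Alpha, Std1), giving (7, 7).
Nexon's commitment gain: 10 − 7 = 3.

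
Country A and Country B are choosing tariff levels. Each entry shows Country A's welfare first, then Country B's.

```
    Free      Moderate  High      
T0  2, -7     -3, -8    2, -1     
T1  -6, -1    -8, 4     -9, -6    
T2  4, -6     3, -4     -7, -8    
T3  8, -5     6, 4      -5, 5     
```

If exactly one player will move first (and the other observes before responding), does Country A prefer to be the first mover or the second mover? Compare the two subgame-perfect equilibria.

If Country A leads: Country B's best replies are T0→High, T1→Moderate, T2→Moderate, T3→High; Country A's induced payoffs 2, -8, 3, -5; outcome (T2, Moderate), payoffs (3, -4).
If Country B leads: Country A's best replies are Free→T3, Moderate→T3, High→T0; Country B's induced payoffs -5, 4, -1; outcome (T3, Moderate), payoffs (6, 4).
Country A gets 3 moving first and 6 moving second, so Country A prefers to move second.

second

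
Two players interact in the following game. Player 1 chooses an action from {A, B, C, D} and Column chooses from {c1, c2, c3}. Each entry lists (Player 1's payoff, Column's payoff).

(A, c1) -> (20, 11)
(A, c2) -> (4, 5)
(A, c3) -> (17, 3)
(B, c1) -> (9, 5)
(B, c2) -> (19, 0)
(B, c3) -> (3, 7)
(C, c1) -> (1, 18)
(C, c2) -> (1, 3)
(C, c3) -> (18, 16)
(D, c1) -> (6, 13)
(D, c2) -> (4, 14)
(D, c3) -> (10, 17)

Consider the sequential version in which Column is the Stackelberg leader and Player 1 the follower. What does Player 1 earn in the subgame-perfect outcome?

Work backward from Player 1's decision.
- c1: BR = A, leader payoff 11.
- c2: BR = B, leader payoff 0.
- c3: BR = C, leader payoff 16.
Among 11, 0, 16, the best is 16 at c3. Subgame-perfect outcome: (C, c3) with payoffs (18, 16).

18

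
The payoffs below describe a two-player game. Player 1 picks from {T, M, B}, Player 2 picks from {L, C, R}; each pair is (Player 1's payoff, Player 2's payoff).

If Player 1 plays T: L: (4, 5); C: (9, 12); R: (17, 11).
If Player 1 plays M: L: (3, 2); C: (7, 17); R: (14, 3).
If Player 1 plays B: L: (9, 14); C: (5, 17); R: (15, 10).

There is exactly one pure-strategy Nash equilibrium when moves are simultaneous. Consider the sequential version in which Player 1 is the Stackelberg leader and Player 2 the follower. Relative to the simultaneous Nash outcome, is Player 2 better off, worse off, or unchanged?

Work backward from Player 2's decision.
- T: Player 2 compares 5, 12, 11 and picks C; Player 1 would get 9.
- M: Player 2 compares 2, 17, 3 and picks C; Player 1 would get 7.
- B: Player 2 compares 14, 17, 10 and picks C; Player 1 would get 5.
Among 9, 7, 5, the best is 9 at T. Subgame-perfect outcome: (T, C) with payoffs (9, 12).
Under simultaneous play:
Player 1's best replies: L→B; C→T; R→T.
Player 2's best replies: T→C; M→C; B→C.
Only (T, C) has each player best-responding; Nash payoffs (9, 12).
Player 2 earns 12 sequentially versus 12 at the Nash outcome: unchanged.

unchanged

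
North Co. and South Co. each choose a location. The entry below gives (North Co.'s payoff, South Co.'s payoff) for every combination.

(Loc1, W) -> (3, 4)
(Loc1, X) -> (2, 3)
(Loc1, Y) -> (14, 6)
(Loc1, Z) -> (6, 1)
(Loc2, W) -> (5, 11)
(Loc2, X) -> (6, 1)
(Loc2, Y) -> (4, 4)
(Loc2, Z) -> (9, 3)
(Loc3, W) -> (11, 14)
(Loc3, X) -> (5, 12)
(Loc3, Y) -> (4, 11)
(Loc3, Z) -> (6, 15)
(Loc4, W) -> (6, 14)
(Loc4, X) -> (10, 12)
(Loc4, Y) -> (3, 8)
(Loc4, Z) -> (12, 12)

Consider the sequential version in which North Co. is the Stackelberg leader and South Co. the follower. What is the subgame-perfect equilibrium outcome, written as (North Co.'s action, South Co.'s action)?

(Loc1, Y)

South Co. best-responds to each possible North Co. move:
- Loc1: South Co. compares 4, 3, 6, 1 and picks Y; North Co. would get 14.
- Loc2: South Co. compares 11, 1, 4, 3 and picks W; North Co. would get 5.
- Loc3: South Co. compares 14, 12, 11, 15 and picks Z; North Co. would get 6.
- Loc4: South Co. compares 14, 12, 8, 12 and picks W; North Co. would get 6.
North Co.'s induced payoffs are 14, 5, 6, 6, so North Co. commits to Loc1. Subgame-perfect outcome: (Loc1, Y) with payoffs (14, 6).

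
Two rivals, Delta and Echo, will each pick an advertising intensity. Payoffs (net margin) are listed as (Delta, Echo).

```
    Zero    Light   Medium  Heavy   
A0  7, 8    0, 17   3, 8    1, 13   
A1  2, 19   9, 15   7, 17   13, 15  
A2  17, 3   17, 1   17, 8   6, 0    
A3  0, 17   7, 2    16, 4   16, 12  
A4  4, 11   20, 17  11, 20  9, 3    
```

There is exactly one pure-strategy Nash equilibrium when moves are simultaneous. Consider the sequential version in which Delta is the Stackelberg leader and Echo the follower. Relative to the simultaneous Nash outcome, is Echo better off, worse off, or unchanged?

unchanged

Work backward from Echo's decision.
- A0: BR = Light, leader payoff 0.
- A1: BR = Zero, leader payoff 2.
- A2: BR = Medium, leader payoff 17.
- A3: BR = Zero, leader payoff 0.
- A4: BR = Medium, leader payoff 11.
Maximizing over 0, 2, 17, 0, 11, Delta chooses A2. Subgame-perfect outcome: (A2, Medium) with payoffs (17, 8).
Now find the simultaneous Nash equilibrium.
Delta's best replies: Zero→A2; Light→A4; Medium→A2; Heavy→A3.
Echo's best replies: A0→Light; A1→Zero; A2→Medium; A3→Zero; A4→Medium.
Only (A2, Medium) has each player best-responding; Nash payoffs (17, 8).
Echo earns 8 sequentially versus 8 at the Nash outcome: unchanged.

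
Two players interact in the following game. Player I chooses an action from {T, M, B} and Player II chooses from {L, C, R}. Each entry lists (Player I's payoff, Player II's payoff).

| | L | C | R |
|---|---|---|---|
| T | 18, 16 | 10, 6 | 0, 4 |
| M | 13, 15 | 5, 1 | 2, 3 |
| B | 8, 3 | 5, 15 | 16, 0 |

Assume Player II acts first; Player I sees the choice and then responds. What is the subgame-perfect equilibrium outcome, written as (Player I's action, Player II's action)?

(T, L)

Player I best-responds to each possible Player II move:
- L → Player I plays T (best of 18, 13, 8); Player II gets 16.
- C → Player I plays T (best of 10, 5, 5); Player II gets 6.
- R → Player I plays B (best of 0, 2, 16); Player II gets 0.
Maximizing over 16, 6, 0, Player II chooses L. Subgame-perfect outcome: (T, L) with payoffs (18, 16).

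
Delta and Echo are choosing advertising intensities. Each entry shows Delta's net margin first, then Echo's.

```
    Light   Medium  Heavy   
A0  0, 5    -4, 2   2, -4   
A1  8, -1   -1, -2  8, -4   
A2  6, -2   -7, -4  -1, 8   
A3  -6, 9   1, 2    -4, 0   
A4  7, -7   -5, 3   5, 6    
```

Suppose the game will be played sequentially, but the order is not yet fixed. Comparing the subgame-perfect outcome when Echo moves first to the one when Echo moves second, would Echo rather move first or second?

If Delta leads: Echo's best replies are A0→Light, A1→Light, A2→Heavy, A3→Light, A4→Heavy; Delta's induced payoffs 0, 8, -1, -6, 5; outcome (A1, Light), payoffs (8, -1).
If Echo leads: Delta's best replies are Light→A1, Medium→A3, Heavy→A1; Echo's induced payoffs -1, 2, -4; outcome (A3, Medium), payoffs (1, 2).
Echo gets 2 moving first and -1 moving second, so Echo prefers to move first.

first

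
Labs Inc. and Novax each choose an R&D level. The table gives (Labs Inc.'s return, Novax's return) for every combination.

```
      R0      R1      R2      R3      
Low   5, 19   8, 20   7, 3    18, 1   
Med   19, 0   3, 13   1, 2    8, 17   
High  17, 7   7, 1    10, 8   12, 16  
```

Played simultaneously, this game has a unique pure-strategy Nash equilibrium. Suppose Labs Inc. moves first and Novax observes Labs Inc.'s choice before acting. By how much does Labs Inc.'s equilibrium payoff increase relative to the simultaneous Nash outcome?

Backward induction with Labs Inc. moving first.
- Low: BR = R1, leader payoff 8.
- Med: BR = R3, leader payoff 8.
- High: BR = R3, leader payoff 12.
Maximizing over 8, 8, 12, Labs Inc. chooses High. Subgame-perfect outcome: (High, R3) with payoffs (12, 16).
Now find the simultaneous Nash equilibrium.
Labs Inc.'s best replies: R0→Med; R1→Low; R2→High; R3→Low.
Novax's best replies: Low→R1; Med→R3; High→R3.
The unique mutual best reply is (Low, R1), giving (8, 20).
Labs Inc.'s commitment gain: 12 − 8 = 4.

4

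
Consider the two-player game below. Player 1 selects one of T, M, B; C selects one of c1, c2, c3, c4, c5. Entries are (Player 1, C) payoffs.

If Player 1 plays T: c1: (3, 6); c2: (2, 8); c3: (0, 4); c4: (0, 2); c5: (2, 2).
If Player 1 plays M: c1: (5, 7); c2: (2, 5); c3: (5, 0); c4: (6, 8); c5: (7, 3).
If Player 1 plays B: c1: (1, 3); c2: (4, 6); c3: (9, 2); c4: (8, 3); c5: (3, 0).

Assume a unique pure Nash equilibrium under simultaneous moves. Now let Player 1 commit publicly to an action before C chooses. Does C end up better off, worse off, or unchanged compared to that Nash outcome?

Backward induction with Player 1 moving first.
- T → C plays c2 (best of 6, 8, 4, 2, 2); Player 1 gets 2.
- M → C plays c4 (best of 7, 5, 0, 8, 3); Player 1 gets 6.
- B → C plays c2 (best of 3, 6, 2, 3, 0); Player 1 gets 4.
Maximizing over 2, 6, 4, Player 1 chooses M. Subgame-perfect outcome: (M, c4) with payoffs (6, 8).
Under simultaneous play:
Player 1's best replies: c1→M; c2→B; c3→B; c4→B; c5→M.
C's best replies: T→c2; M→c4; B→c2.
Only (B, c2) has each player best-responding; Nash payoffs (4, 6).
C earns 8 sequentially versus 6 at the Nash outcome: better off.

better off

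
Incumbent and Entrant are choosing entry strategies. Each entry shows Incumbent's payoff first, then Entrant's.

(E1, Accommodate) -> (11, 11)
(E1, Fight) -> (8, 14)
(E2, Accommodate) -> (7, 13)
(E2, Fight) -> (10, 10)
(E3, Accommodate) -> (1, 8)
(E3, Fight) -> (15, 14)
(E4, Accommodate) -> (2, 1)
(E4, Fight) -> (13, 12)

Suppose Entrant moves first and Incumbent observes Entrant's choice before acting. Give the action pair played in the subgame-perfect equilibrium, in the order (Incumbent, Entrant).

Work backward from Incumbent's decision.
- Accommodate: Incumbent compares 11, 7, 1, 2 and picks E1; Entrant would get 11.
- Fight: Incumbent compares 8, 10, 15, 13 and picks E3; Entrant would get 14.
Entrant's induced payoffs are 11, 14, so Entrant commits to Fight. Subgame-perfect outcome: (E3, Fight) with payoffs (15, 14).

(E3, Fight)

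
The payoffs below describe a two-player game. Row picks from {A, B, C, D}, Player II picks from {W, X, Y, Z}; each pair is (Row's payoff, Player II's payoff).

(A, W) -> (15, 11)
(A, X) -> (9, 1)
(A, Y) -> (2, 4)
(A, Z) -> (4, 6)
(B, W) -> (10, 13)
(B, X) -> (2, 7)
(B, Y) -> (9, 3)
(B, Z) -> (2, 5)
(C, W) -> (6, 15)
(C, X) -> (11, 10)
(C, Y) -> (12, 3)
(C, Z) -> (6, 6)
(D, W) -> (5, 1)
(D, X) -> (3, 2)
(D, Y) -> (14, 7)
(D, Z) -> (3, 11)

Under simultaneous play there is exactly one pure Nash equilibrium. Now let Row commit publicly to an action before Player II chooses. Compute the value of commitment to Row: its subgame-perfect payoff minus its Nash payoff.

Backward induction with Row moving first.
- A: Player II compares 11, 1, 4, 6 and picks W; Row would get 15.
- B: Player II compares 13, 7, 3, 5 and picks W; Row would get 10.
- C: Player II compares 15, 10, 3, 6 and picks W; Row would get 6.
- D: Player II compares 1, 2, 7, 11 and picks Z; Row would get 3.
Row's induced payoffs are 15, 10, 6, 3, so Row commits to A. Subgame-perfect outcome: (A, W) with payoffs (15, 11).
Under simultaneous play:
Row's best replies: W→A; X→C; Y→D; Z→C.
Player II's best replies: A→W; B→W; C→W; D→Z.
The unique mutual best reply is (A, W), giving (15, 11).
Row's commitment gain: 15 − 15 = 0.

0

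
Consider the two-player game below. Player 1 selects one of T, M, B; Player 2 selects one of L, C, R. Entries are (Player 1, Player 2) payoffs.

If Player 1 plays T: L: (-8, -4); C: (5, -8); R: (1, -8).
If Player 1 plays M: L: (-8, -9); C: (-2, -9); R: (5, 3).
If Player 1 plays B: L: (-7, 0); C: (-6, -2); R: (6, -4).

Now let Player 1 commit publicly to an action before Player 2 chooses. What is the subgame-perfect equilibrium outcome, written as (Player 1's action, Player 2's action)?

Player 2 best-responds to each possible Player 1 move:
- T: BR = L, leader payoff -8.
- M: BR = R, leader payoff 5.
- B: BR = L, leader payoff -7.
Player 1's induced payoffs are -8, 5, -7, so Player 1 commits to M. Subgame-perfect outcome: (M, R) with payoffs (5, 3).

(M, R)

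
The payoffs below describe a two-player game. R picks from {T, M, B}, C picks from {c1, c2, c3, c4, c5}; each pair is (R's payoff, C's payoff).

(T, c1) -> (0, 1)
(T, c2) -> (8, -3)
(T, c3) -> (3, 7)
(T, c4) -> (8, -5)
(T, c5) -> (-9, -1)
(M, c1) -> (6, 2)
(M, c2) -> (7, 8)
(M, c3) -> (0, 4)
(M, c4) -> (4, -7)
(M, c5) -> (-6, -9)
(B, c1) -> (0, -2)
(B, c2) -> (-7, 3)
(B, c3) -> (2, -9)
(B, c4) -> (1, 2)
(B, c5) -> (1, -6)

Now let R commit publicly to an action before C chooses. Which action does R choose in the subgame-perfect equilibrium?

Work backward from C's decision.
- T → C plays c3 (best of 1, -3, 7, -5, -1); R gets 3.
- M → C plays c2 (best of 2, 8, 4, -7, -9); R gets 7.
- B → C plays c2 (best of -2, 3, -9, 2, -6); R gets -7.
Among 3, 7, -7, the best is 7 at M. Subgame-perfect outcome: (M, c2) with payoffs (7, 8).

M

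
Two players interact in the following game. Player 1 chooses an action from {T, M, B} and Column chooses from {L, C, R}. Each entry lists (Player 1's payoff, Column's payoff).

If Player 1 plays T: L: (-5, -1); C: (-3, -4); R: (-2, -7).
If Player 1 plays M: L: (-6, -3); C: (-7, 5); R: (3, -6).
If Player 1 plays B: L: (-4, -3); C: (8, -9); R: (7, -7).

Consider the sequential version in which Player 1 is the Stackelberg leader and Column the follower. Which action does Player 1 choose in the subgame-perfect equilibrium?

B

Column best-responds to each possible Player 1 move:
- T: BR = L, leader payoff -5.
- M: BR = C, leader payoff -7.
- B: BR = L, leader payoff -4.
Maximizing over -5, -7, -4, Player 1 chooses B. Subgame-perfect outcome: (B, L) with payoffs (-4, -3).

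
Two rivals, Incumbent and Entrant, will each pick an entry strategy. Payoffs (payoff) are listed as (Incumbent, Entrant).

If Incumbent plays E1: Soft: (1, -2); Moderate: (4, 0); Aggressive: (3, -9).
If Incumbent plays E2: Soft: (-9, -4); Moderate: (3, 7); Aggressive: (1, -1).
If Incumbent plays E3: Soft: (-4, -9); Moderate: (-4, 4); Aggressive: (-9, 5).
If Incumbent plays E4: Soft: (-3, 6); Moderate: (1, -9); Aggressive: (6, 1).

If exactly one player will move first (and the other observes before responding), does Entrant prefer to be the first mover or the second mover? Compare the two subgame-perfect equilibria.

If Incumbent leads: Entrant's best replies are E1→Moderate, E2→Moderate, E3→Aggressive, E4→Soft; Incumbent's induced payoffs 4, 3, -9, -3; outcome (E1, Moderate), payoffs (4, 0).
If Entrant leads: Incumbent's best replies are Soft→E1, Moderate→E1, Aggressive→E4; Entrant's induced payoffs -2, 0, 1; outcome (E4, Aggressive), payoffs (6, 1).
Entrant gets 1 moving first and 0 moving second, so Entrant prefers to move first.

first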